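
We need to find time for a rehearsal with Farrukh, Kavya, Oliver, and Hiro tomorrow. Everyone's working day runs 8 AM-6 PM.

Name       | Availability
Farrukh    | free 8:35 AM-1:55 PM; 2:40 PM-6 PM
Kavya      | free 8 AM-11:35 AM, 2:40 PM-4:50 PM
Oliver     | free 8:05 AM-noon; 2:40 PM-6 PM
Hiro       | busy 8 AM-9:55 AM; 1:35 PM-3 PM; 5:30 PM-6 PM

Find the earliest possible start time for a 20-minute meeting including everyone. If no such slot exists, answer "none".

Farrukh free: 08:35-13:55, 14:40-18:00.
Kavya free: 08:00-11:35, 14:40-16:50.
Oliver free: 08:05-12:00, 14:40-18:00.
Hiro free: 09:55-13:35, 15:00-17:30 (invert busy blocks within the working day).
Farrukh ∩ Kavya: 08:35-11:35, 14:40-16:50.
Farrukh ∩ Kavya ∩ Oliver: 08:35-11:35, 14:40-16:50.
Farrukh ∩ Kavya ∩ Oliver ∩ Hiro: 09:55-11:35, 15:00-16:50.
The first common window of at least 20 minutes is 09:55-11:35, so the earliest start is 09:55.

09:55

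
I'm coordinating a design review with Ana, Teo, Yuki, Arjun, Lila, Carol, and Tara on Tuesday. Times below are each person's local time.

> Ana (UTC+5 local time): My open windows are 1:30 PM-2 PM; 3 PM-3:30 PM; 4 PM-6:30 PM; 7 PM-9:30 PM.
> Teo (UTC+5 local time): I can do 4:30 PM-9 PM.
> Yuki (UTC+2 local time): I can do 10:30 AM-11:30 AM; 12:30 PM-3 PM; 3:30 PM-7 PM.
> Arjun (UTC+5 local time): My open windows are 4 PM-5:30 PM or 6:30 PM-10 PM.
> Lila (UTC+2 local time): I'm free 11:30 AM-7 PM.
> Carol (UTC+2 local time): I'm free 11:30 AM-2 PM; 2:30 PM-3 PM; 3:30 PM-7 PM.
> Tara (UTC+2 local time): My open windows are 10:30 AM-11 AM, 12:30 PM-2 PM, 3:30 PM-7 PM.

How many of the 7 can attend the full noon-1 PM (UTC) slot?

4

Ana in UTC: 08:30-09:00, 10:00-10:30, 11:00-13:30, 14:00-16:30 (subtract 5h to convert from UTC+5).
Teo in UTC: 11:30-16:00 (subtract 5h to convert from UTC+5).
Yuki in UTC: 08:30-09:30, 10:30-13:00, 13:30-17:00 (subtract 2h to convert from UTC+2).
Arjun in UTC: 11:00-12:30, 13:30-17:00 (subtract 5h to convert from UTC+5).
Lila in UTC: 09:30-17:00 (subtract 2h to convert from UTC+2).
Carol in UTC: 09:30-12:00, 12:30-13:00, 13:30-17:00 (subtract 2h to convert from UTC+2).
Tara in UTC: 08:30-09:00, 10:30-12:00, 13:30-17:00 (subtract 2h to convert from UTC+2).
Ana, Teo, Yuki, and Lila can make the full 12:00-13:00 slot — that's 4.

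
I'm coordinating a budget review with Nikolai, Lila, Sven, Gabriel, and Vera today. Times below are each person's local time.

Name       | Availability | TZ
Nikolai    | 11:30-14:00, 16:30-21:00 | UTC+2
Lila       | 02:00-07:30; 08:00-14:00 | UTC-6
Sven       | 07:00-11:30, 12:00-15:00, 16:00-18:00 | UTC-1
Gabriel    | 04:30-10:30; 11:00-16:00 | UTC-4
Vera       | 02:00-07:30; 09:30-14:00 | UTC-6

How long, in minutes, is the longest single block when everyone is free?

150

Nikolai in UTC: 09:30-12:00, 14:30-19:00 (subtract 2h to convert from UTC+2).
Lila in UTC: 08:00-13:30, 14:00-20:00 (add 6h to convert from UTC-6).
Sven in UTC: 08:00-12:30, 13:00-16:00, 17:00-19:00 (add 1h to convert from UTC-1).
Gabriel in UTC: 08:30-14:30, 15:00-20:00 (add 4h to convert from UTC-4).
Vera in UTC: 08:00-13:30, 15:30-20:00 (add 6h to convert from UTC-6).
Nikolai ∩ Lila: 09:30-12:00, 14:30-19:00.
Nikolai ∩ Lila ∩ Sven: 09:30-12:00, 14:30-16:00, 17:00-19:00.
Nikolai ∩ Lila ∩ Sven ∩ Gabriel: 09:30-12:00, 15:00-16:00, 17:00-19:00.
Nikolai ∩ Lila ∩ Sven ∩ Gabriel ∩ Vera: 09:30-12:00, 15:30-16:00, 17:00-19:00.
Those are the intersection windows.
The longest is 09:30-12:00 at 150 minutes.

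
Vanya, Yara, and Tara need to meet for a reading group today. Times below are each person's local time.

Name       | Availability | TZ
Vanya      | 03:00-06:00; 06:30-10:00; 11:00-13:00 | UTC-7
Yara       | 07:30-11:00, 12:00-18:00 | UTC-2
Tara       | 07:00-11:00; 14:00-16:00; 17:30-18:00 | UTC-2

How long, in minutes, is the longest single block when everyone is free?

180

Vanya in UTC: 10:00-13:00, 13:30-17:00, 18:00-20:00 (add 7h to convert from UTC-7).
Yara in UTC: 09:30-13:00, 14:00-20:00 (add 2h to convert from UTC-2).
Tara in UTC: 09:00-13:00, 16:00-18:00, 19:30-20:00 (add 2h to convert from UTC-2).
Vanya ∩ Yara: 10:00-13:00, 14:00-17:00, 18:00-20:00.
Vanya ∩ Yara ∩ Tara: 10:00-13:00, 16:00-17:00, 19:30-20:00.
Those are the intersection windows.
The longest is 10:00-13:00 at 180 minutes.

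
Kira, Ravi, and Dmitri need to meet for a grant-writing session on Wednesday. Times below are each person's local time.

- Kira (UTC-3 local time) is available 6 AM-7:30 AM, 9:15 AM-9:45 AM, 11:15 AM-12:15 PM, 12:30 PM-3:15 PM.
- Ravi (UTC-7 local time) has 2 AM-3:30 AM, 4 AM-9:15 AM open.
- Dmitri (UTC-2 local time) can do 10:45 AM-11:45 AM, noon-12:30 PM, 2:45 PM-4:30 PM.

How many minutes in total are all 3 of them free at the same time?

15

Kira in UTC: 09:00-10:30, 12:15-12:45, 14:15-15:15, 15:30-18:15 (add 3h to convert from UTC-3).
Ravi in UTC: 09:00-10:30, 11:00-16:15 (add 7h to convert from UTC-7).
Dmitri in UTC: 12:45-13:45, 14:00-14:30, 16:45-18:30 (add 2h to convert from UTC-2).
Kira ∩ Ravi: 09:00-10:30, 12:15-12:45, 14:15-15:15, 15:30-16:15.
Kira ∩ Ravi ∩ Dmitri: 14:15-14:30.
That's a single block of 15 minutes.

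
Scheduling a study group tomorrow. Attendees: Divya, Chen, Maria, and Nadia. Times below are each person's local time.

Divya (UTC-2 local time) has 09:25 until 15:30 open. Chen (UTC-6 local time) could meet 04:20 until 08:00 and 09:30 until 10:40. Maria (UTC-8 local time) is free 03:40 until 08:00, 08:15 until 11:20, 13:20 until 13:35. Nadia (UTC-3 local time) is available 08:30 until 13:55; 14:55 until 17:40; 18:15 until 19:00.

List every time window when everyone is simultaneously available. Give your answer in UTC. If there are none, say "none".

Divya in UTC: 11:25-17:30 (add 2h to convert from UTC-2).
Chen in UTC: 10:20-14:00, 15:30-16:40 (add 6h to convert from UTC-6).
Maria in UTC: 11:40-16:00, 16:15-19:20, 21:20-21:35 (add 8h to convert from UTC-8).
Nadia in UTC: 11:30-16:55, 17:55-20:40, 21:15-22:00 (add 3h to convert from UTC-3).
Divya ∩ Chen: 11:25-14:00, 15:30-16:40.
Divya ∩ Chen ∩ Maria: 11:40-14:00, 15:30-16:00, 16:15-16:40.
Divya ∩ Chen ∩ Maria ∩ Nadia: 11:40-14:00, 15:30-16:00, 16:15-16:40.
Those are the intersection windows.

11:40-14:00, 15:30-16:00, 16:15-16:40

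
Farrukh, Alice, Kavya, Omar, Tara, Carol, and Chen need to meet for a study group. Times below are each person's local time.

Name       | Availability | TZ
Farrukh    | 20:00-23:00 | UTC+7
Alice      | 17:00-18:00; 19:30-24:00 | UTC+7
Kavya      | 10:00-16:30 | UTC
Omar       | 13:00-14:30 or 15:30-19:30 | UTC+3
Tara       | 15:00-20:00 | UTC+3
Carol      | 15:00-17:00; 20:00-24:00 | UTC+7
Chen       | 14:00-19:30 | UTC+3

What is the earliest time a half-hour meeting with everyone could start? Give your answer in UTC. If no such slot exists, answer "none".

13:00

Farrukh in UTC: 13:00-16:00 (subtract 7h to convert from UTC+7).
Alice in UTC: 10:00-11:00, 12:30-17:00 (subtract 7h to convert from UTC+7).
Kavya in UTC: 10:00-16:30.
Omar in UTC: 10:00-11:30, 12:30-16:30 (subtract 3h to convert from UTC+3).
Tara in UTC: 12:00-17:00 (subtract 3h to convert from UTC+3).
Carol in UTC: 08:00-10:00, 13:00-17:00 (subtract 7h to convert from UTC+7).
Chen in UTC: 11:00-16:30 (subtract 3h to convert from UTC+3).
Farrukh ∩ Alice: 13:00-16:00.
Farrukh ∩ Alice ∩ Kavya: 13:00-16:00.
Farrukh ∩ Alice ∩ Kavya ∩ Omar: 13:00-16:00.
Farrukh ∩ Alice ∩ Kavya ∩ Omar ∩ Tara: 13:00-16:00.
Farrukh ∩ Alice ∩ Kavya ∩ Omar ∩ Tara ∩ Carol: 13:00-16:00.
Farrukh ∩ Alice ∩ Kavya ∩ Omar ∩ Tara ∩ Carol ∩ Chen: 13:00-16:00.
Those are the intersection windows.
The first common window of at least 30 minutes is 13:00-16:00, so the earliest start is 13:00.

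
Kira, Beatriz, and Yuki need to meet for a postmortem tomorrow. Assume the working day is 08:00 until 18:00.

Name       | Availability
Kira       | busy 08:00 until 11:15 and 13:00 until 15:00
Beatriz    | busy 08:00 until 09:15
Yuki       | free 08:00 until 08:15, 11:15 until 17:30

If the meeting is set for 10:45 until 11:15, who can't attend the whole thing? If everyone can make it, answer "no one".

Kira, Yuki

Kira free: 11:15-13:00, 15:00-18:00 (invert busy blocks within the working day).
Beatriz free: 09:15-18:00 (invert busy blocks within the working day).
Yuki free: 08:00-08:15, 11:15-17:30.
Kira: not fully free for 10:45-11:15. Beatriz: free for 10:45-11:15. Yuki: not fully free for 10:45-11:15.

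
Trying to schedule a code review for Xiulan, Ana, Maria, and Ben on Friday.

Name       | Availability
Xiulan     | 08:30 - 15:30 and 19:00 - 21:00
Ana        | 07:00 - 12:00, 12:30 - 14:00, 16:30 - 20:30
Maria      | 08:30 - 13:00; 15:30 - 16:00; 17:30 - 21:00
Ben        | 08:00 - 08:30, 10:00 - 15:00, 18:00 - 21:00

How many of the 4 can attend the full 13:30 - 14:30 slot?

Xiulan and Ben can make the full 13:30-14:30 slot — that's 2.

2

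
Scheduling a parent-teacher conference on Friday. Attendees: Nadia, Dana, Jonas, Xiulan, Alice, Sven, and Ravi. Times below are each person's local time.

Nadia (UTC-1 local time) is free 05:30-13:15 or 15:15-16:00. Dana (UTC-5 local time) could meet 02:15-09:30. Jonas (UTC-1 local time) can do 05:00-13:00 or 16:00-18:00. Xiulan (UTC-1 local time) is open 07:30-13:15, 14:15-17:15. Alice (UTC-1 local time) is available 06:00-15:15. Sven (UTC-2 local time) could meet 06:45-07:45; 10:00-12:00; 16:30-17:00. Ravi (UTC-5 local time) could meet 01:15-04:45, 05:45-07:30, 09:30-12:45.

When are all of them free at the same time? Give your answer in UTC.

Nadia in UTC: 06:30-14:15, 16:15-17:00 (add 1h to convert from UTC-1).
Dana in UTC: 07:15-14:30 (add 5h to convert from UTC-5).
Jonas in UTC: 06:00-14:00, 17:00-19:00 (add 1h to convert from UTC-1).
Xiulan in UTC: 08:30-14:15, 15:15-18:15 (add 1h to convert from UTC-1).
Alice in UTC: 07:00-16:15 (add 1h to convert from UTC-1).
Sven in UTC: 08:45-09:45, 12:00-14:00, 18:30-19:00 (add 2h to convert from UTC-2).
Ravi in UTC: 06:15-09:45, 10:45-12:30, 14:30-17:45 (add 5h to convert from UTC-5).
Nadia ∩ Dana: 07:15-14:15.
Nadia ∩ Dana ∩ Jonas: 07:15-14:00.
Nadia ∩ Dana ∩ Jonas ∩ Xiulan: 08:30-14:00.
Nadia ∩ Dana ∩ Jonas ∩ Xiulan ∩ Alice: 08:30-14:00.
Nadia ∩ Dana ∩ Jonas ∩ Xiulan ∩ Alice ∩ Sven: 08:45-09:45, 12:00-14:00.
Nadia ∩ Dana ∩ Jonas ∩ Xiulan ∩ Alice ∩ Sven ∩ Ravi: 08:45-09:45, 12:00-12:30.

08:45-09:45, 12:00-12:30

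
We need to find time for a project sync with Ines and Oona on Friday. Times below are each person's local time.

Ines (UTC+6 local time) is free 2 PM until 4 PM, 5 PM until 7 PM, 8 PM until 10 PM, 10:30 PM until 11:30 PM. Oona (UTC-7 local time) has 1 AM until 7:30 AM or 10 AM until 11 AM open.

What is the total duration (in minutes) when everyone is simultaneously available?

Ines in UTC: 08:00-10:00, 11:00-13:00, 14:00-16:00, 16:30-17:30 (subtract 6h to convert from UTC+6).
Oona in UTC: 08:00-14:30, 17:00-18:00 (add 7h to convert from UTC-7).
Ines ∩ Oona: 08:00-10:00, 11:00-13:00, 14:00-14:30, 17:00-17:30.
Summing the common windows: 120 + 120 + 30 + 30 = 300 minutes.

300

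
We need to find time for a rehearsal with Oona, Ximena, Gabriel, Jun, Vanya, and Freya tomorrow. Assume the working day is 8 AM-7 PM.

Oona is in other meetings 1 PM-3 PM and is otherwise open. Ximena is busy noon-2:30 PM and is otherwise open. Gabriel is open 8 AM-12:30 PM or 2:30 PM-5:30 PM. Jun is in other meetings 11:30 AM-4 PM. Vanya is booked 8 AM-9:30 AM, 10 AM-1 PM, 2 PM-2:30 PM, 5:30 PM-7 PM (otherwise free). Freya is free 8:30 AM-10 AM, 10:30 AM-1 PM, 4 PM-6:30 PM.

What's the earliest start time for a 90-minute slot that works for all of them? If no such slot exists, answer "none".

Oona free: 08:00-13:00, 15:00-19:00 (invert busy blocks within the working day).
Ximena free: 08:00-12:00, 14:30-19:00 (invert busy blocks within the working day).
Gabriel free: 08:00-12:30, 14:30-17:30.
Jun free: 08:00-11:30, 16:00-19:00 (invert busy blocks within the working day).
Vanya free: 09:30-10:00, 13:00-14:00, 14:30-17:30 (invert busy blocks within the working day).
Freya free: 08:30-10:00, 10:30-13:00, 16:00-18:30.
Oona ∩ Ximena: 08:00-12:00, 15:00-19:00.
Oona ∩ Ximena ∩ Gabriel: 08:00-12:00, 15:00-17:30.
Oona ∩ Ximena ∩ Gabriel ∩ Jun: 08:00-11:30, 16:00-17:30.
Oona ∩ Ximena ∩ Gabriel ∩ Jun ∩ Vanya: 09:30-10:00, 16:00-17:30.
Oona ∩ Ximena ∩ Gabriel ∩ Jun ∩ Vanya ∩ Freya: 09:30-10:00, 16:00-17:30.
So the common availability across everyone is 09:30-10:00, 16:00-17:30.
The first common window of at least 90 minutes is 16:00-17:30, so the earliest start is 16:00.

16:00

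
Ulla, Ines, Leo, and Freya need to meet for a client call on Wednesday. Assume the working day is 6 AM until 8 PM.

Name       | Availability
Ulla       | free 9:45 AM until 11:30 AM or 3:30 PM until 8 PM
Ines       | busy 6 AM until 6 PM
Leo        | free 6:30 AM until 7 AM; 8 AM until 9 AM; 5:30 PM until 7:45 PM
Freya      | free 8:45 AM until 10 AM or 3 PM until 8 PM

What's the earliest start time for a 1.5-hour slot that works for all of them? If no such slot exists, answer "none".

Ulla free: 09:45-11:30, 15:30-20:00.
Ines free: 18:00-20:00 (invert busy blocks within the working day).
Leo free: 06:30-07:00, 08:00-09:00, 17:30-19:45.
Freya free: 08:45-10:00, 15:00-20:00.
Ulla ∩ Ines: 18:00-20:00.
Ulla ∩ Ines ∩ Leo: 18:00-19:45.
Ulla ∩ Ines ∩ Leo ∩ Freya: 18:00-19:45.
The first common window of at least 90 minutes is 18:00-19:45, so the earliest start is 18:00.

18:00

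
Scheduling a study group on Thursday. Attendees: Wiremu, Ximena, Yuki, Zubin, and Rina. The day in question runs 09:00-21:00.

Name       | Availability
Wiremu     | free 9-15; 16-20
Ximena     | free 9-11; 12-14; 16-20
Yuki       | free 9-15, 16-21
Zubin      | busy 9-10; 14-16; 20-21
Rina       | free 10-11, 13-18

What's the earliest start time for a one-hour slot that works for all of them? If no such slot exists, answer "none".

Wiremu free: 09:00-15:00, 16:00-20:00.
Ximena free: 09:00-11:00, 12:00-14:00, 16:00-20:00.
Yuki free: 09:00-15:00, 16:00-21:00.
Zubin free: 10:00-14:00, 16:00-20:00 (invert busy blocks within the working day).
Rina free: 10:00-11:00, 13:00-18:00.
Wiremu ∩ Ximena: 09:00-11:00, 12:00-14:00, 16:00-20:00.
Wiremu ∩ Ximena ∩ Yuki: 09:00-11:00, 12:00-14:00, 16:00-20:00.
Wiremu ∩ Ximena ∩ Yuki ∩ Zubin: 10:00-11:00, 12:00-14:00, 16:00-20:00.
Wiremu ∩ Ximena ∩ Yuki ∩ Zubin ∩ Rina: 10:00-11:00, 13:00-14:00, 16:00-18:00.
The first common window of at least 60 minutes is 10:00-11:00, so the earliest start is 10:00.

10:00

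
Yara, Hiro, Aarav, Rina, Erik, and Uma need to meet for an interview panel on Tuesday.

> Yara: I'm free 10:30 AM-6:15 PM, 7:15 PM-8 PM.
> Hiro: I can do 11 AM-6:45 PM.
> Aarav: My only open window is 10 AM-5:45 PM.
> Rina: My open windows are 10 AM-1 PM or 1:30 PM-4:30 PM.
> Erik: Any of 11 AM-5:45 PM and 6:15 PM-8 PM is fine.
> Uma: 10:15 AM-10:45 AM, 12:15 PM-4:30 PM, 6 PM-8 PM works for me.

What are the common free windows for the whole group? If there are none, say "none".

Yara ∩ Hiro: 11:00-18:15.
Yara ∩ Hiro ∩ Aarav: 11:00-17:45.
Yara ∩ Hiro ∩ Aarav ∩ Rina: 11:00-13:00, 13:30-16:30.
Yara ∩ Hiro ∩ Aarav ∩ Rina ∩ Erik: 11:00-13:00, 13:30-16:30.
Yara ∩ Hiro ∩ Aarav ∩ Rina ∩ Erik ∩ Uma: 12:15-13:00, 13:30-16:30.

12:15-13:00, 13:30-16:30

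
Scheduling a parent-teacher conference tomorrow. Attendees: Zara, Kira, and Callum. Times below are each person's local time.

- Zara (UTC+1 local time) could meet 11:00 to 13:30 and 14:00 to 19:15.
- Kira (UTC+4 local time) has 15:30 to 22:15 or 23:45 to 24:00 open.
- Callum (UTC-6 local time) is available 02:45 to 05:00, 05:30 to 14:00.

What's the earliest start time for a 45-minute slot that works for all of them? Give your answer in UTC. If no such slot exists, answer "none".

11:30

Zara in UTC: 10:00-12:30, 13:00-18:15 (subtract 1h to convert from UTC+1).
Kira in UTC: 11:30-18:15, 19:45-20:00 (subtract 4h to convert from UTC+4).
Callum in UTC: 08:45-11:00, 11:30-20:00 (add 6h to convert from UTC-6).
Zara ∩ Kira: 11:30-12:30, 13:00-18:15.
Zara ∩ Kira ∩ Callum: 11:30-12:30, 13:00-18:15.
The first common window of at least 45 minutes is 11:30-12:30, so the earliest start is 11:30.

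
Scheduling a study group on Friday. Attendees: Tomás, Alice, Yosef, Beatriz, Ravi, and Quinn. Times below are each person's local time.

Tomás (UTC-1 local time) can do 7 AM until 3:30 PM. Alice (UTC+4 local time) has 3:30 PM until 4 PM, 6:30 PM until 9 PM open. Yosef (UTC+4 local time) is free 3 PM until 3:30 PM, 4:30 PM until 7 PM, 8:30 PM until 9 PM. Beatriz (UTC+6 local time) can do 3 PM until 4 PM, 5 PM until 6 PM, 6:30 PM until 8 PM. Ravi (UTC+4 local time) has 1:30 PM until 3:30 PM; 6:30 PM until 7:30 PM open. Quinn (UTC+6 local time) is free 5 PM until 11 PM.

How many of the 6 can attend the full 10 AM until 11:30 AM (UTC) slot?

Tomás in UTC: 08:00-16:30 (add 1h to convert from UTC-1).
Alice in UTC: 11:30-12:00, 14:30-17:00 (subtract 4h to convert from UTC+4).
Yosef in UTC: 11:00-11:30, 12:30-15:00, 16:30-17:00 (subtract 4h to convert from UTC+4).
Beatriz in UTC: 09:00-10:00, 11:00-12:00, 12:30-14:00 (subtract 6h to convert from UTC+6).
Ravi in UTC: 09:30-11:30, 14:30-15:30 (subtract 4h to convert from UTC+4).
Quinn in UTC: 11:00-17:00 (subtract 6h to convert from UTC+6).
Tomás and Ravi can make the full 10:00-11:30 slot — that's 2.

2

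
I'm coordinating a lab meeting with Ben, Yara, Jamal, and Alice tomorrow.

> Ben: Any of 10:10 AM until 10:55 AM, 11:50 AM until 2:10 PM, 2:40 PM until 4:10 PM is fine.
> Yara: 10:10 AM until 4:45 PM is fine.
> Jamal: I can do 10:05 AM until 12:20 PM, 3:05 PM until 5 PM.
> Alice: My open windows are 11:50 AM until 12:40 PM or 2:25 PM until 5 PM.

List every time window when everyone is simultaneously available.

11:50-12:20, 15:05-16:10

Ben ∩ Yara: 10:10-10:55, 11:50-14:10, 14:40-16:10.
Ben ∩ Yara ∩ Jamal: 10:10-10:55, 11:50-12:20, 15:05-16:10.
Ben ∩ Yara ∩ Jamal ∩ Alice: 11:50-12:20, 15:05-16:10.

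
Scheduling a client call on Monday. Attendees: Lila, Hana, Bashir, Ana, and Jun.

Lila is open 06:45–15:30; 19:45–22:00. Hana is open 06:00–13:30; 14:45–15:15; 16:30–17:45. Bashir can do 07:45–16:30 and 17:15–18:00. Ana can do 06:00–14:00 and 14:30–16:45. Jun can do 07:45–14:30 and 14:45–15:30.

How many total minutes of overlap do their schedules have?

Lila ∩ Hana: 06:45-13:30, 14:45-15:15.
Lila ∩ Hana ∩ Bashir: 07:45-13:30, 14:45-15:15.
Lila ∩ Hana ∩ Bashir ∩ Ana: 07:45-13:30, 14:45-15:15.
Lila ∩ Hana ∩ Bashir ∩ Ana ∩ Jun: 07:45-13:30, 14:45-15:15.
Summing the common windows: 345 + 30 = 375 minutes.

375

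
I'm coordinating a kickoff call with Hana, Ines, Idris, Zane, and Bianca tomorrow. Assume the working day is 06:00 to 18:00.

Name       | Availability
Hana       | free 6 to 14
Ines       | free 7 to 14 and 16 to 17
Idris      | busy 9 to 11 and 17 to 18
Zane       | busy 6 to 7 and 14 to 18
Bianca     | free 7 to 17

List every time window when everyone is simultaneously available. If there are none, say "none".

07:00-09:00, 11:00-14:00

Hana free: 06:00-14:00.
Ines free: 07:00-14:00, 16:00-17:00.
Idris free: 06:00-09:00, 11:00-17:00 (invert busy blocks within the working day).
Zane free: 07:00-14:00 (invert busy blocks within the working day).
Bianca free: 07:00-17:00.
Hana ∩ Ines: 07:00-14:00.
Hana ∩ Ines ∩ Idris: 07:00-09:00, 11:00-14:00.
Hana ∩ Ines ∩ Idris ∩ Zane: 07:00-09:00, 11:00-14:00.
Hana ∩ Ines ∩ Idris ∩ Zane ∩ Bianca: 07:00-09:00, 11:00-14:00.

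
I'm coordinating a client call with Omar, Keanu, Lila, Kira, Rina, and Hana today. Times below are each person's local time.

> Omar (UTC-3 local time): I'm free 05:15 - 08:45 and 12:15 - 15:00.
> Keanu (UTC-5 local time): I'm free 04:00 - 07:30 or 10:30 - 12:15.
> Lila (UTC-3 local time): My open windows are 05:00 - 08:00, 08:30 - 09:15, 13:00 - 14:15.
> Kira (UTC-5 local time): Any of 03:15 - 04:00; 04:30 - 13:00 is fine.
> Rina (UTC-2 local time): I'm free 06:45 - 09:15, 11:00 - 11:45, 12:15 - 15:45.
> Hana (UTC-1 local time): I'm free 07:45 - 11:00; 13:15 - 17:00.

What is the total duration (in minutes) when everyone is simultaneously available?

Omar in UTC: 08:15-11:45, 15:15-18:00 (add 3h to convert from UTC-3).
Keanu in UTC: 09:00-12:30, 15:30-17:15 (add 5h to convert from UTC-5).
Lila in UTC: 08:00-11:00, 11:30-12:15, 16:00-17:15 (add 3h to convert from UTC-3).
Kira in UTC: 08:15-09:00, 09:30-18:00 (add 5h to convert from UTC-5).
Rina in UTC: 08:45-11:15, 13:00-13:45, 14:15-17:45 (add 2h to convert from UTC-2).
Hana in UTC: 08:45-12:00, 14:15-18:00 (add 1h to convert from UTC-1).
Omar ∩ Keanu: 09:00-11:45, 15:30-17:15.
Omar ∩ Keanu ∩ Lila: 09:00-11:00, 11:30-11:45, 16:00-17:15.
Omar ∩ Keanu ∩ Lila ∩ Kira: 09:30-11:00, 11:30-11:45, 16:00-17:15.
Omar ∩ Keanu ∩ Lila ∩ Kira ∩ Rina: 09:30-11:00, 16:00-17:15.
Omar ∩ Keanu ∩ Lila ∩ Kira ∩ Rina ∩ Hana: 09:30-11:00, 16:00-17:15.
So the common availability across everyone is 09:30-11:00, 16:00-17:15.
Summing the common windows: 90 + 75 = 165 minutes.

165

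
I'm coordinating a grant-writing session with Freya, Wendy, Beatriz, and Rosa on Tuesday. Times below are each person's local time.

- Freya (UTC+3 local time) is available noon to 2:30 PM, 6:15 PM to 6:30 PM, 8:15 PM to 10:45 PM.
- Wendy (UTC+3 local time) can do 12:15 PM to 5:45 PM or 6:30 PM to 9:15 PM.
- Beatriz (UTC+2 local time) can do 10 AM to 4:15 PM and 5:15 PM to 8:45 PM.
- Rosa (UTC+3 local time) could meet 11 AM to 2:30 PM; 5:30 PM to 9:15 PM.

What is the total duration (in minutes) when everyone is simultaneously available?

Freya in UTC: 09:00-11:30, 15:15-15:30, 17:15-19:45 (subtract 3h to convert from UTC+3).
Wendy in UTC: 09:15-14:45, 15:30-18:15 (subtract 3h to convert from UTC+3).
Beatriz in UTC: 08:00-14:15, 15:15-18:45 (subtract 2h to convert from UTC+2).
Rosa in UTC: 08:00-11:30, 14:30-18:15 (subtract 3h to convert from UTC+3).
Freya ∩ Wendy: 09:15-11:30, 17:15-18:15.
Freya ∩ Wendy ∩ Beatriz: 09:15-11:30, 17:15-18:15.
Freya ∩ Wendy ∩ Beatriz ∩ Rosa: 09:15-11:30, 17:15-18:15.
So the common availability across everyone is 09:15-11:30, 17:15-18:15.
Summing the common windows: 135 + 60 = 195 minutes.

195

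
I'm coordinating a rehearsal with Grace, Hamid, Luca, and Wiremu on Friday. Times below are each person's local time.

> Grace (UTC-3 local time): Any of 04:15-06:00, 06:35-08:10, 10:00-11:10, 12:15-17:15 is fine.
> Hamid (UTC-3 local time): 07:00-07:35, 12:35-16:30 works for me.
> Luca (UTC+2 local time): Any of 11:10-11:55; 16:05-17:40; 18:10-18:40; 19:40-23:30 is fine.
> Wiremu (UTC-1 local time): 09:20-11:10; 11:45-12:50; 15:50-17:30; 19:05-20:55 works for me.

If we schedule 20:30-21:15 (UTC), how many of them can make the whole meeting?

2

Grace in UTC: 07:15-09:00, 09:35-11:10, 13:00-14:10, 15:15-20:15 (add 3h to convert from UTC-3).
Hamid in UTC: 10:00-10:35, 15:35-19:30 (add 3h to convert from UTC-3).
Luca in UTC: 09:10-09:55, 14:05-15:40, 16:10-16:40, 17:40-21:30 (subtract 2h to convert from UTC+2).
Wiremu in UTC: 10:20-12:10, 12:45-13:50, 16:50-18:30, 20:05-21:55 (add 1h to convert from UTC-1).
Luca and Wiremu can make the full 20:30-21:15 slot — that's 2.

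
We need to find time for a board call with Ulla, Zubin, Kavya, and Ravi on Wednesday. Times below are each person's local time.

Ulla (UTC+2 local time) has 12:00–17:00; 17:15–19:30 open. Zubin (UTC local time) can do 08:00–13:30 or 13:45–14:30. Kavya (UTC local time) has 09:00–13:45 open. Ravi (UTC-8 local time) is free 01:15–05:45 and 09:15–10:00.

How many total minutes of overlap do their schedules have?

Ulla in UTC: 10:00-15:00, 15:15-17:30 (subtract 2h to convert from UTC+2).
Zubin in UTC: 08:00-13:30, 13:45-14:30.
Kavya in UTC: 09:00-13:45.
Ravi in UTC: 09:15-13:45, 17:15-18:00 (add 8h to convert from UTC-8).
Ulla ∩ Zubin: 10:00-13:30, 13:45-14:30.
Ulla ∩ Zubin ∩ Kavya: 10:00-13:30.
Ulla ∩ Zubin ∩ Kavya ∩ Ravi: 10:00-13:30.
That's a single block of 210 minutes.

210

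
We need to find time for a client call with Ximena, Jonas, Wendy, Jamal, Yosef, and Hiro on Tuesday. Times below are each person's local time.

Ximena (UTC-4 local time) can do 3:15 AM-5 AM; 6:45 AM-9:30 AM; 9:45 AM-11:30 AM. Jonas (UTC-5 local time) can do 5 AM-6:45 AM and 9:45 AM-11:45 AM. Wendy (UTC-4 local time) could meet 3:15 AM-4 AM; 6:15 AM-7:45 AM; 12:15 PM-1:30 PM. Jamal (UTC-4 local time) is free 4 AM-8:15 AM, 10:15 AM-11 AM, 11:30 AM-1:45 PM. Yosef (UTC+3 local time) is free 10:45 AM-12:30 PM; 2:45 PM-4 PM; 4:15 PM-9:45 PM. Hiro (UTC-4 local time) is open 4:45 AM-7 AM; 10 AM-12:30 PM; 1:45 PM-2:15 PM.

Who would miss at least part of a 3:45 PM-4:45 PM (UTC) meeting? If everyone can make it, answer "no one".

Ximena in UTC: 07:15-09:00, 10:45-13:30, 13:45-15:30 (add 4h to convert from UTC-4).
Jonas in UTC: 10:00-11:45, 14:45-16:45 (add 5h to convert from UTC-5).
Wendy in UTC: 07:15-08:00, 10:15-11:45, 16:15-17:30 (add 4h to convert from UTC-4).
Jamal in UTC: 08:00-12:15, 14:15-15:00, 15:30-17:45 (add 4h to convert from UTC-4).
Yosef in UTC: 07:45-09:30, 11:45-13:00, 13:15-18:45 (subtract 3h to convert from UTC+3).
Hiro in UTC: 08:45-11:00, 14:00-16:30, 17:45-18:15 (add 4h to convert from UTC-4).
Ximena: not fully free for 15:45-16:45. Jonas: free for 15:45-16:45. Wendy: not fully free for 15:45-16:45. Jamal: free for 15:45-16:45. Yosef: free for 15:45-16:45. Hiro: not fully free for 15:45-16:45.

Hiro, Wendy, Ximena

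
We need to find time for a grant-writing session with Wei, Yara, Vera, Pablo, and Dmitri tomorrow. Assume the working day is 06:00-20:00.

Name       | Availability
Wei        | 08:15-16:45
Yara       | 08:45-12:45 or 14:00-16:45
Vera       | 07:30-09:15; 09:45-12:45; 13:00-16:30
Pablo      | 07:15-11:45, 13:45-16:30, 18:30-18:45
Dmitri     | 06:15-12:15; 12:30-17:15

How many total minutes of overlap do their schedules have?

300

Wei ∩ Yara: 08:45-12:45, 14:00-16:45.
Wei ∩ Yara ∩ Vera: 08:45-09:15, 09:45-12:45, 14:00-16:30.
Wei ∩ Yara ∩ Vera ∩ Pablo: 08:45-09:15, 09:45-11:45, 14:00-16:30.
Wei ∩ Yara ∩ Vera ∩ Pablo ∩ Dmitri: 08:45-09:15, 09:45-11:45, 14:00-16:30.
So the common availability across everyone is 08:45-09:15, 09:45-11:45, 14:00-16:30.
Summing the common windows: 30 + 120 + 150 = 300 minutes.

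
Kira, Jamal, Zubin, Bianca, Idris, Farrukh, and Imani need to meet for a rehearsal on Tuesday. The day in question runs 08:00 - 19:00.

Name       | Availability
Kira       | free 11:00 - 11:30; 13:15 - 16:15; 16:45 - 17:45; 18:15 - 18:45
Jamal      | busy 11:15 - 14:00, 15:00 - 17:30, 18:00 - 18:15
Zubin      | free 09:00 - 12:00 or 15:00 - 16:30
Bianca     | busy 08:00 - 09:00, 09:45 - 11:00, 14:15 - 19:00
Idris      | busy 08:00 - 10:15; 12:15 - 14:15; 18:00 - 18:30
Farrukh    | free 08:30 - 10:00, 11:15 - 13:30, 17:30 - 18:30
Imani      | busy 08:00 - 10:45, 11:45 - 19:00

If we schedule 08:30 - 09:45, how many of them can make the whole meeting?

2

Kira free: 11:00-11:30, 13:15-16:15, 16:45-17:45, 18:15-18:45.
Jamal free: 08:00-11:15, 14:00-15:00, 17:30-18:00, 18:15-19:00 (invert busy blocks within the working day).
Zubin free: 09:00-12:00, 15:00-16:30.
Bianca free: 09:00-09:45, 11:00-14:15 (invert busy blocks within the working day).
Idris free: 10:15-12:15, 14:15-18:00, 18:30-19:00 (invert busy blocks within the working day).
Farrukh free: 08:30-10:00, 11:15-13:30, 17:30-18:30.
Imani free: 10:45-11:45 (invert busy blocks within the working day).
Jamal and Farrukh can make the full 08:30-09:45 slot — that's 2.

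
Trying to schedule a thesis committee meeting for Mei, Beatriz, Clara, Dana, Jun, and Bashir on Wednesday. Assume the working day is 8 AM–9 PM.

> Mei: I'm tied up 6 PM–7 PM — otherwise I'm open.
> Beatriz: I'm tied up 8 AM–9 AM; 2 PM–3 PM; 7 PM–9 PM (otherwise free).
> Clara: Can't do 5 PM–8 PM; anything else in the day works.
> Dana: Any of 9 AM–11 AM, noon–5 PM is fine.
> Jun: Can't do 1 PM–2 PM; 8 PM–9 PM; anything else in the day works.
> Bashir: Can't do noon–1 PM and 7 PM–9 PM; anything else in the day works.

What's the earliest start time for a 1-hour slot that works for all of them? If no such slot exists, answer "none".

09:00

Mei free: 08:00-18:00, 19:00-21:00 (invert busy blocks within the working day).
Beatriz free: 09:00-14:00, 15:00-19:00 (invert busy blocks within the working day).
Clara free: 08:00-17:00, 20:00-21:00 (invert busy blocks within the working day).
Dana free: 09:00-11:00, 12:00-17:00.
Jun free: 08:00-13:00, 14:00-20:00 (invert busy blocks within the working day).
Bashir free: 08:00-12:00, 13:00-19:00 (invert busy blocks within the working day).
Mei ∩ Beatriz: 09:00-14:00, 15:00-18:00.
Mei ∩ Beatriz ∩ Clara: 09:00-14:00, 15:00-17:00.
Mei ∩ Beatriz ∩ Clara ∩ Dana: 09:00-11:00, 12:00-14:00, 15:00-17:00.
Mei ∩ Beatriz ∩ Clara ∩ Dana ∩ Jun: 09:00-11:00, 12:00-13:00, 15:00-17:00.
Mei ∩ Beatriz ∩ Clara ∩ Dana ∩ Jun ∩ Bashir: 09:00-11:00, 15:00-17:00.
So the common availability across everyone is 09:00-11:00, 15:00-17:00.
The first common window of at least 60 minutes is 09:00-11:00, so the earliest start is 09:00.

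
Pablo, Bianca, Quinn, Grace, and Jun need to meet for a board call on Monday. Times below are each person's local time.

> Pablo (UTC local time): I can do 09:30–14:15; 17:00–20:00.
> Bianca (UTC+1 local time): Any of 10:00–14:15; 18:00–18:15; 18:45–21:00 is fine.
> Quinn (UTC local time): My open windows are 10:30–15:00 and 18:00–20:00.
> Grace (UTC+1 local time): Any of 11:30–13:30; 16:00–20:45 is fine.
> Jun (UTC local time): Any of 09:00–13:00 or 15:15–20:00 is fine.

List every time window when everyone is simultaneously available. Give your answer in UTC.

Pablo in UTC: 09:30-14:15, 17:00-20:00.
Bianca in UTC: 09:00-13:15, 17:00-17:15, 17:45-20:00 (subtract 1h to convert from UTC+1).
Quinn in UTC: 10:30-15:00, 18:00-20:00.
Grace in UTC: 10:30-12:30, 15:00-19:45 (subtract 1h to convert from UTC+1).
Jun in UTC: 09:00-13:00, 15:15-20:00.
Pablo ∩ Bianca: 09:30-13:15, 17:00-17:15, 17:45-20:00.
Pablo ∩ Bianca ∩ Quinn: 10:30-13:15, 18:00-20:00.
Pablo ∩ Bianca ∩ Quinn ∩ Grace: 10:30-12:30, 18:00-19:45.
Pablo ∩ Bianca ∩ Quinn ∩ Grace ∩ Jun: 10:30-12:30, 18:00-19:45.
So the common availability across everyone is 10:30-12:30, 18:00-19:45.

10:30-12:30, 18:00-19:45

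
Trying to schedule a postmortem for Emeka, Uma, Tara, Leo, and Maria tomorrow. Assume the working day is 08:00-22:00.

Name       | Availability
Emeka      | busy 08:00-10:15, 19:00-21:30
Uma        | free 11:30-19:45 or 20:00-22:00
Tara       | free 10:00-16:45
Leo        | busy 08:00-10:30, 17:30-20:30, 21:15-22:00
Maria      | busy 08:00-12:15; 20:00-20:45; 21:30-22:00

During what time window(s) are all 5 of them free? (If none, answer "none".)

12:15-16:45

Emeka free: 10:15-19:00, 21:30-22:00 (invert busy blocks within the working day).
Uma free: 11:30-19:45, 20:00-22:00.
Tara free: 10:00-16:45.
Leo free: 10:30-17:30, 20:30-21:15 (invert busy blocks within the working day).
Maria free: 12:15-20:00, 20:45-21:30 (invert busy blocks within the working day).
Emeka ∩ Uma: 11:30-19:00, 21:30-22:00.
Emeka ∩ Uma ∩ Tara: 11:30-16:45.
Emeka ∩ Uma ∩ Tara ∩ Leo: 11:30-16:45.
Emeka ∩ Uma ∩ Tara ∩ Leo ∩ Maria: 12:15-16:45.
Those are the intersection windows.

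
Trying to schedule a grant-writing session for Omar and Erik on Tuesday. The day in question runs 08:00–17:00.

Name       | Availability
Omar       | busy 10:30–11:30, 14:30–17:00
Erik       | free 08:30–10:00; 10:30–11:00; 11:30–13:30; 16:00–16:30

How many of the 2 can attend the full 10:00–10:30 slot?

1

Omar free: 08:00-10:30, 11:30-14:30 (invert busy blocks within the working day).
Erik free: 08:30-10:00, 10:30-11:00, 11:30-13:30, 16:00-16:30.
Omar can make the full 10:00-10:30 slot — that's 1.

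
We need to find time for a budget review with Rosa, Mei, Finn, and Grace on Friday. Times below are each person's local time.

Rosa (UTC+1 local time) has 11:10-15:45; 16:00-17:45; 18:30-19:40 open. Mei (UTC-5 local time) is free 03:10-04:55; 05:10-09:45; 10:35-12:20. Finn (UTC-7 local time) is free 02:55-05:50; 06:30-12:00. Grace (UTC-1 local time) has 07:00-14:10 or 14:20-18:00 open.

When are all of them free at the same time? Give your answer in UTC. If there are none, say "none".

Rosa in UTC: 10:10-14:45, 15:00-16:45, 17:30-18:40 (subtract 1h to convert from UTC+1).
Mei in UTC: 08:10-09:55, 10:10-14:45, 15:35-17:20 (add 5h to convert from UTC-5).
Finn in UTC: 09:55-12:50, 13:30-19:00 (add 7h to convert from UTC-7).
Grace in UTC: 08:00-15:10, 15:20-19:00 (add 1h to convert from UTC-1).
Rosa ∩ Mei: 10:10-14:45, 15:35-16:45.
Rosa ∩ Mei ∩ Finn: 10:10-12:50, 13:30-14:45, 15:35-16:45.
Rosa ∩ Mei ∩ Finn ∩ Grace: 10:10-12:50, 13:30-14:45, 15:35-16:45.

10:10-12:50, 13:30-14:45, 15:35-16:45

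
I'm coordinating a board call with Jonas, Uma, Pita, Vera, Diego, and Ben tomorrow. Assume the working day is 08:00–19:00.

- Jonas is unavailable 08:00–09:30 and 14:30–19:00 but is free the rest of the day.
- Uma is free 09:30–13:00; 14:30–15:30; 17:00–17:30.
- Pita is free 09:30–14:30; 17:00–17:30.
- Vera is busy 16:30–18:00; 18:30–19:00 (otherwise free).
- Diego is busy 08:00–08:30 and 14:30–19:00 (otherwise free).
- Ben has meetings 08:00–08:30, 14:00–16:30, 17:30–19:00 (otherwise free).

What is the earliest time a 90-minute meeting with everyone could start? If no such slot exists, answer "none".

Jonas free: 09:30-14:30 (invert busy blocks within the working day).
Uma free: 09:30-13:00, 14:30-15:30, 17:00-17:30.
Pita free: 09:30-14:30, 17:00-17:30.
Vera free: 08:00-16:30, 18:00-18:30 (invert busy blocks within the working day).
Diego free: 08:30-14:30 (invert busy blocks within the working day).
Ben free: 08:30-14:00, 16:30-17:30 (invert busy blocks within the working day).
Jonas ∩ Uma: 09:30-13:00.
Jonas ∩ Uma ∩ Pita: 09:30-13:00.
Jonas ∩ Uma ∩ Pita ∩ Vera: 09:30-13:00.
Jonas ∩ Uma ∩ Pita ∩ Vera ∩ Diego: 09:30-13:00.
Jonas ∩ Uma ∩ Pita ∩ Vera ∩ Diego ∩ Ben: 09:30-13:00.
The first common window of at least 90 minutes is 09:30-13:00, so the earliest start is 09:30.

09:30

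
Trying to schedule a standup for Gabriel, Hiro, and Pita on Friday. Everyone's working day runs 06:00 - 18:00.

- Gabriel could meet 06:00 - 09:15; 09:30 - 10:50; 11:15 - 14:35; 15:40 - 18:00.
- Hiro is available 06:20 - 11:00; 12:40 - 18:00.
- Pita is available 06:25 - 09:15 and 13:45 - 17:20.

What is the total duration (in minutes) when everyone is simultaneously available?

Gabriel ∩ Hiro: 06:20-09:15, 09:30-10:50, 12:40-14:35, 15:40-18:00.
Gabriel ∩ Hiro ∩ Pita: 06:25-09:15, 13:45-14:35, 15:40-17:20.
So the common availability across everyone is 06:25-09:15, 13:45-14:35, 15:40-17:20.
Summing the common windows: 170 + 50 + 100 = 320 minutes.

320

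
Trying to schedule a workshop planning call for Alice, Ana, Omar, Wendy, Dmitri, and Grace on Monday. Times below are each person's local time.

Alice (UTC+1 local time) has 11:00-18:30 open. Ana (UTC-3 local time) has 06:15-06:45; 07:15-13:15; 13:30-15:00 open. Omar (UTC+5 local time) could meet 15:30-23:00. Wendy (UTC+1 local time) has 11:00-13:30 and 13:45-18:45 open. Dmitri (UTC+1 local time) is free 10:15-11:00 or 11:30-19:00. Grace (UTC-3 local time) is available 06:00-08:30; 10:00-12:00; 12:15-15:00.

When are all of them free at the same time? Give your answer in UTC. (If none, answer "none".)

10:30-11:30, 13:00-15:00, 15:15-16:15, 16:30-17:30

Alice in UTC: 10:00-17:30 (subtract 1h to convert from UTC+1).
Ana in UTC: 09:15-09:45, 10:15-16:15, 16:30-18:00 (add 3h to convert from UTC-3).
Omar in UTC: 10:30-18:00 (subtract 5h to convert from UTC+5).
Wendy in UTC: 10:00-12:30, 12:45-17:45 (subtract 1h to convert from UTC+1).
Dmitri in UTC: 09:15-10:00, 10:30-18:00 (subtract 1h to convert from UTC+1).
Grace in UTC: 09:00-11:30, 13:00-15:00, 15:15-18:00 (add 3h to convert from UTC-3).
Alice ∩ Ana: 10:15-16:15, 16:30-17:30.
Alice ∩ Ana ∩ Omar: 10:30-16:15, 16:30-17:30.
Alice ∩ Ana ∩ Omar ∩ Wendy: 10:30-12:30, 12:45-16:15, 16:30-17:30.
Alice ∩ Ana ∩ Omar ∩ Wendy ∩ Dmitri: 10:30-12:30, 12:45-16:15, 16:30-17:30.
Alice ∩ Ana ∩ Omar ∩ Wendy ∩ Dmitri ∩ Grace: 10:30-11:30, 13:00-15:00, 15:15-16:15, 16:30-17:30.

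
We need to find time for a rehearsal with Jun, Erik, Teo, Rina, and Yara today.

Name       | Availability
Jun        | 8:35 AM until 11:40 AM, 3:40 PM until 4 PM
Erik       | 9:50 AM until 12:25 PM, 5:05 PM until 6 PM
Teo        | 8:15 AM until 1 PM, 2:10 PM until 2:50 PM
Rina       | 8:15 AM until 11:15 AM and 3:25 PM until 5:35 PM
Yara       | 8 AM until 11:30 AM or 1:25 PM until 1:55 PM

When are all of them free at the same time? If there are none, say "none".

Jun ∩ Erik: 09:50-11:40.
Jun ∩ Erik ∩ Teo: 09:50-11:40.
Jun ∩ Erik ∩ Teo ∩ Rina: 09:50-11:15.
Jun ∩ Erik ∩ Teo ∩ Rina ∩ Yara: 09:50-11:15.
Those are the intersection windows.

09:50-11:15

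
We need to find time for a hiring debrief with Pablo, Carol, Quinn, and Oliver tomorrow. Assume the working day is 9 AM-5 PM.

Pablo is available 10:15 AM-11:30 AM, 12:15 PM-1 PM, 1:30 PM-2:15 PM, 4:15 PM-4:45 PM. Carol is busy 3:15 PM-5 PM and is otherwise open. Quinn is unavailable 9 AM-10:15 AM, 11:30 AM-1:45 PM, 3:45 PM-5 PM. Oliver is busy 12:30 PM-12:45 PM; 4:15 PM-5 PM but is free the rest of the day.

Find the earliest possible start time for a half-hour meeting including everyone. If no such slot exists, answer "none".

10:15

Pablo free: 10:15-11:30, 12:15-13:00, 13:30-14:15, 16:15-16:45.
Carol free: 09:00-15:15 (invert busy blocks within the working day).
Quinn free: 10:15-11:30, 13:45-15:45 (invert busy blocks within the working day).
Oliver free: 09:00-12:30, 12:45-16:15 (invert busy blocks within the working day).
Pablo ∩ Carol: 10:15-11:30, 12:15-13:00, 13:30-14:15.
Pablo ∩ Carol ∩ Quinn: 10:15-11:30, 13:45-14:15.
Pablo ∩ Carol ∩ Quinn ∩ Oliver: 10:15-11:30, 13:45-14:15.
Those are the intersection windows.
The first common window of at least 30 minutes is 10:15-11:30, so the earliest start is 10:15.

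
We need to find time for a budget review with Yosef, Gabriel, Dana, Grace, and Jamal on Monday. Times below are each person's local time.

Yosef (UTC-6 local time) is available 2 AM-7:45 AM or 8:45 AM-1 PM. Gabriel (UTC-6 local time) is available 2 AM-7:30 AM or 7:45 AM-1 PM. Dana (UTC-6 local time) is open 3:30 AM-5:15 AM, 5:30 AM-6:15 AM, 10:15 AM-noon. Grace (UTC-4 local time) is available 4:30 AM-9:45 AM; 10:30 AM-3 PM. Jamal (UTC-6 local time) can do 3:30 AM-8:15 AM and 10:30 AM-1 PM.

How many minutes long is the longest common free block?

Yosef in UTC: 08:00-13:45, 14:45-19:00 (add 6h to convert from UTC-6).
Gabriel in UTC: 08:00-13:30, 13:45-19:00 (add 6h to convert from UTC-6).
Dana in UTC: 09:30-11:15, 11:30-12:15, 16:15-18:00 (add 6h to convert from UTC-6).
Grace in UTC: 08:30-13:45, 14:30-19:00 (add 4h to convert from UTC-4).
Jamal in UTC: 09:30-14:15, 16:30-19:00 (add 6h to convert from UTC-6).
Yosef ∩ Gabriel: 08:00-13:30, 14:45-19:00.
Yosef ∩ Gabriel ∩ Dana: 09:30-11:15, 11:30-12:15, 16:15-18:00.
Yosef ∩ Gabriel ∩ Dana ∩ Grace: 09:30-11:15, 11:30-12:15, 16:15-18:00.
Yosef ∩ Gabriel ∩ Dana ∩ Grace ∩ Jamal: 09:30-11:15, 11:30-12:15, 16:30-18:00.
Those are the intersection windows.
The longest is 09:30-11:15 at 105 minutes.

105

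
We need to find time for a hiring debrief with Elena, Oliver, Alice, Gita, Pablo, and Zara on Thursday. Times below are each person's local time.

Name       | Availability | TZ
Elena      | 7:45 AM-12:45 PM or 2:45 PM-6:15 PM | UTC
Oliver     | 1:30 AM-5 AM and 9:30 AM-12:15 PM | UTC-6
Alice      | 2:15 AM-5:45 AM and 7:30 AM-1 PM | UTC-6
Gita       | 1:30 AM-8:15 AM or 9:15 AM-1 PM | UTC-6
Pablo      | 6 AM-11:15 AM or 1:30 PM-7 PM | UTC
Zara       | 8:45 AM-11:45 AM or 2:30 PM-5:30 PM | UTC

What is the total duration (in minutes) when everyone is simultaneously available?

255

Elena in UTC: 07:45-12:45, 14:45-18:15.
Oliver in UTC: 07:30-11:00, 15:30-18:15 (add 6h to convert from UTC-6).
Alice in UTC: 08:15-11:45, 13:30-19:00 (add 6h to convert from UTC-6).
Gita in UTC: 07:30-14:15, 15:15-19:00 (add 6h to convert from UTC-6).
Pablo in UTC: 06:00-11:15, 13:30-19:00.
Zara in UTC: 08:45-11:45, 14:30-17:30.
Elena ∩ Oliver: 07:45-11:00, 15:30-18:15.
Elena ∩ Oliver ∩ Alice: 08:15-11:00, 15:30-18:15.
Elena ∩ Oliver ∩ Alice ∩ Gita: 08:15-11:00, 15:30-18:15.
Elena ∩ Oliver ∩ Alice ∩ Gita ∩ Pablo: 08:15-11:00, 15:30-18:15.
Elena ∩ Oliver ∩ Alice ∩ Gita ∩ Pablo ∩ Zara: 08:45-11:00, 15:30-17:30.
Those are the intersection windows.
Summing the common windows: 135 + 120 = 255 minutes.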